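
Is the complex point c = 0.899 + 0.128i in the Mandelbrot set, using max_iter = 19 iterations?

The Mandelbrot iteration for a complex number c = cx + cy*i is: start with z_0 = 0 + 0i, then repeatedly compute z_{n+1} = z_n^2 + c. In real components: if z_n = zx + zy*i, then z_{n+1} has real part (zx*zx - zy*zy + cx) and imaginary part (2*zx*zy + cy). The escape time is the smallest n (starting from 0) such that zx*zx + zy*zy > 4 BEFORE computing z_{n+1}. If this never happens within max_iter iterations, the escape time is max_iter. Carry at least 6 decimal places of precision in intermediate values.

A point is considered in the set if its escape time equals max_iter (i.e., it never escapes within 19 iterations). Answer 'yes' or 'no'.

Answer: no

Derivation:
z_0 = 0 + 0i, c = 0.8990 + 0.1280i
Iter 1: z = 0.8990 + 0.1280i, |z|^2 = 0.8246
Iter 2: z = 1.6908 + 0.3581i, |z|^2 = 2.9871
Iter 3: z = 3.6296 + 1.3391i, |z|^2 = 14.9672
Escaped at iteration 3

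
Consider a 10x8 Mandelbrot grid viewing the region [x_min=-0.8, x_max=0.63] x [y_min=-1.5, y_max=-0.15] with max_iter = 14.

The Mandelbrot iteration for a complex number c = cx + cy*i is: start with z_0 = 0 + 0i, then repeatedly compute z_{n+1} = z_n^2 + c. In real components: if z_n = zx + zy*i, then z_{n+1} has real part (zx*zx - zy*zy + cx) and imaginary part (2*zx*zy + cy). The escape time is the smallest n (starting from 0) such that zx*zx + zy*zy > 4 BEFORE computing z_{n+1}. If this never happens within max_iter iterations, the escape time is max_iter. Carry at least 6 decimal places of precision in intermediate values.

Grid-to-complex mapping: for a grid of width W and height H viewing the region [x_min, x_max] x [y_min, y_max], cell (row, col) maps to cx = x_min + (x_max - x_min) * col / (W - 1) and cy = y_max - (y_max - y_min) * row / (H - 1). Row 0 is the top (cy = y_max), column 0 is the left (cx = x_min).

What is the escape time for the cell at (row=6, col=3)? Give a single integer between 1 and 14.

z_0 = 0 + 0i, c = -0.3233 + -1.3071i
Iter 1: z = -0.3233 + -1.3071i, |z|^2 = 1.8132
Iter 2: z = -1.9274 + -0.4619i, |z|^2 = 3.9282
Iter 3: z = 3.1783 + 0.4732i, |z|^2 = 10.3253
Escaped at iteration 3

Answer: 3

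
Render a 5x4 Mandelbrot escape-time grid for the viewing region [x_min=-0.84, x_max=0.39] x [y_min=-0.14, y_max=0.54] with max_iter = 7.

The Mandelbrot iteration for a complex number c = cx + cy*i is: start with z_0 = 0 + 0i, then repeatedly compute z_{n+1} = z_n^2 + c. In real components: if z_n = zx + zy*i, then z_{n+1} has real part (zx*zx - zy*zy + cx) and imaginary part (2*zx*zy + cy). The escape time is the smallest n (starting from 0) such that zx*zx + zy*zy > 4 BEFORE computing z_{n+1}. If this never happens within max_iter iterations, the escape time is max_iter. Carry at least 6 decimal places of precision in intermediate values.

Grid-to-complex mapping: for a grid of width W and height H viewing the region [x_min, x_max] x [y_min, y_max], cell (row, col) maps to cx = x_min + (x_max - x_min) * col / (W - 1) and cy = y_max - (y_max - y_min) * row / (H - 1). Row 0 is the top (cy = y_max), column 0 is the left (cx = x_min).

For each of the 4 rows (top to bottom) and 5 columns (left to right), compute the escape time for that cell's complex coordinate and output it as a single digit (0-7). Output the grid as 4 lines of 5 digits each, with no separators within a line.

(row=0, col=0): c = -0.8400 + 0.5400i → escape time 5
(row=0, col=1): c = -0.5325 + 0.5400i → escape time 7
(row=0, col=2): c = -0.2250 + 0.5400i → escape time 7
(row=0, col=3): c = 0.0825 + 0.5400i → escape time 7
(row=0, col=4): c = 0.3900 + 0.5400i → escape time 7
(row=1, col=0): c = -0.8400 + 0.3133i → escape time 7
(row=1, col=1): c = -0.5325 + 0.3133i → escape time 7
(row=1, col=2): c = -0.2250 + 0.3133i → escape time 7
(row=1, col=3): c = 0.0825 + 0.3133i → escape time 7
(row=1, col=4): c = 0.3900 + 0.3133i → escape time 7
(row=2, col=0): c = -0.8400 + 0.0867i → escape time 7
(row=2, col=1): c = -0.5325 + 0.0867i → escape time 7
(row=2, col=2): c = -0.2250 + 0.0867i → escape time 7
(row=2, col=3): c = 0.0825 + 0.0867i → escape time 7
(row=2, col=4): c = 0.3900 + 0.0867i → escape time 7
(row=3, col=0): c = -0.8400 + -0.1400i → escape time 7
(row=3, col=1): c = -0.5325 + -0.1400i → escape time 7
(row=3, col=2): c = -0.2250 + -0.1400i → escape time 7
(row=3, col=3): c = 0.0825 + -0.1400i → escape time 7
(row=3, col=4): c = 0.3900 + -0.1400i → escape time 7

Answer: 57777
77777
77777
77777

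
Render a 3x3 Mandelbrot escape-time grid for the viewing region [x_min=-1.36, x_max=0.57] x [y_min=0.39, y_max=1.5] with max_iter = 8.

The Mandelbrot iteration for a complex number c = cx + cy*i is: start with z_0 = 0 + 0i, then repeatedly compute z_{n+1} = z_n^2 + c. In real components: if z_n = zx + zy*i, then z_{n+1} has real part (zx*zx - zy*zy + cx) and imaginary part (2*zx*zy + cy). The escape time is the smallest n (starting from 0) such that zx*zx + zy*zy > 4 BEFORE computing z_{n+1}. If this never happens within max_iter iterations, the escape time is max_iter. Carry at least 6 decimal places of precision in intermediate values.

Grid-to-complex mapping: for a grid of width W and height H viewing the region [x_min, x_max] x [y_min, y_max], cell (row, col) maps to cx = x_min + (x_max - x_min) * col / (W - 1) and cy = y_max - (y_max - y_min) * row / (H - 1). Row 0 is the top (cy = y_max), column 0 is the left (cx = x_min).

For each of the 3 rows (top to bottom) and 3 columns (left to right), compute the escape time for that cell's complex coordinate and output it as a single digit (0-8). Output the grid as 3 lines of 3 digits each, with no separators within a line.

Answer: 122
352
584

Derivation:
(row=0, col=0): c = -1.3600 + 1.5000i → escape time 1
(row=0, col=1): c = -0.3950 + 1.5000i → escape time 2
(row=0, col=2): c = 0.5700 + 1.5000i → escape time 2
(row=1, col=0): c = -1.3600 + 0.9450i → escape time 3
(row=1, col=1): c = -0.3950 + 0.9450i → escape time 5
(row=1, col=2): c = 0.5700 + 0.9450i → escape time 2
(row=2, col=0): c = -1.3600 + 0.3900i → escape time 5
(row=2, col=1): c = -0.3950 + 0.3900i → escape time 8
(row=2, col=2): c = 0.5700 + 0.3900i → escape time 4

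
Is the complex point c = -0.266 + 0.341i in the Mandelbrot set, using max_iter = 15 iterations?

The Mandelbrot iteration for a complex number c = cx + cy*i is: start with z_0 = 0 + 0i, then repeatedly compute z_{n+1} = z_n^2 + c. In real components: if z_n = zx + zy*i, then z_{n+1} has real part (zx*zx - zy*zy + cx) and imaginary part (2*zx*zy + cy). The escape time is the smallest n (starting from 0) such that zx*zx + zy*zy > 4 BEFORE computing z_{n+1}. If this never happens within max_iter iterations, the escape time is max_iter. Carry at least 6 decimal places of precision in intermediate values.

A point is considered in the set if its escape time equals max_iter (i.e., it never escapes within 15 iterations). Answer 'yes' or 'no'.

Answer: yes

Derivation:
z_0 = 0 + 0i, c = -0.2660 + 0.3410i
Iter 1: z = -0.2660 + 0.3410i, |z|^2 = 0.1870
Iter 2: z = -0.3115 + 0.1596i, |z|^2 = 0.1225
Iter 3: z = -0.1944 + 0.2416i, |z|^2 = 0.0962
Iter 4: z = -0.2866 + 0.2471i, |z|^2 = 0.1432
Iter 5: z = -0.2449 + 0.1994i, |z|^2 = 0.0998
Iter 6: z = -0.2458 + 0.2433i, |z|^2 = 0.1196
Iter 7: z = -0.2648 + 0.2214i, |z|^2 = 0.1191
Iter 8: z = -0.2449 + 0.2237i, |z|^2 = 0.1100
Iter 9: z = -0.2561 + 0.2314i, |z|^2 = 0.1191
Iter 10: z = -0.2540 + 0.2225i, |z|^2 = 0.1140
Iter 11: z = -0.2510 + 0.2280i, |z|^2 = 0.1150
Iter 12: z = -0.2550 + 0.2265i, |z|^2 = 0.1163
Iter 13: z = -0.2523 + 0.2255i, |z|^2 = 0.1145
Iter 14: z = -0.2532 + 0.2272i, |z|^2 = 0.1157
Did not escape in 15 iterations → in set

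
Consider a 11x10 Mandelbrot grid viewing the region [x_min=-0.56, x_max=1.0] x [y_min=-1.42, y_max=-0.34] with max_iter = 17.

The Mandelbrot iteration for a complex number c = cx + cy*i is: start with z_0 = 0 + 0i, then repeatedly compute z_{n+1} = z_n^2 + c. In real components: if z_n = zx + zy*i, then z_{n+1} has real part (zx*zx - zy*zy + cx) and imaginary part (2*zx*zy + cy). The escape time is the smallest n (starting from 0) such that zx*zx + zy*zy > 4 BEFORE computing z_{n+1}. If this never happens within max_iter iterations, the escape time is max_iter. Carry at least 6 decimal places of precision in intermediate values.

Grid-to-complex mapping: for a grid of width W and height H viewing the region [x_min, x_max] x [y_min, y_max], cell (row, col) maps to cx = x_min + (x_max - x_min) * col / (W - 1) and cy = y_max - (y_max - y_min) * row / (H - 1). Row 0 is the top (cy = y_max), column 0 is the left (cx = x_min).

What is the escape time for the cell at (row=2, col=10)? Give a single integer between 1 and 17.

Answer: 2

Derivation:
z_0 = 0 + 0i, c = 1.0000 + -0.5800i
Iter 1: z = 1.0000 + -0.5800i, |z|^2 = 1.3364
Iter 2: z = 1.6636 + -1.7400i, |z|^2 = 5.7952
Escaped at iteration 2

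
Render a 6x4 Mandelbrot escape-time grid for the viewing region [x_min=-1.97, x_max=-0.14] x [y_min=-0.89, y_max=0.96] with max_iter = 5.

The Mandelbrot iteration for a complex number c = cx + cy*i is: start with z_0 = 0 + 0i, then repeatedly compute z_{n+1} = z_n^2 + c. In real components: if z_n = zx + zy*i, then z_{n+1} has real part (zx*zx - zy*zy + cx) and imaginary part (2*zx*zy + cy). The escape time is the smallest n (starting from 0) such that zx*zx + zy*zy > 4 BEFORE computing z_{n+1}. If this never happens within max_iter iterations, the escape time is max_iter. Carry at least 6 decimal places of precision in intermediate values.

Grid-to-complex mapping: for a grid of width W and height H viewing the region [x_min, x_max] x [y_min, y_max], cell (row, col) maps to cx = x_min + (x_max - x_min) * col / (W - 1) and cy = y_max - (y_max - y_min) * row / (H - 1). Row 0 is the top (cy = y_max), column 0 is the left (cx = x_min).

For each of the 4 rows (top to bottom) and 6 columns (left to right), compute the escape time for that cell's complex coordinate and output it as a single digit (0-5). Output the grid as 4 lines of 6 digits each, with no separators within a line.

(row=0, col=0): c = -1.9700 + 0.9600i → escape time 1
(row=0, col=1): c = -1.6040 + 0.9600i → escape time 2
(row=0, col=2): c = -1.2380 + 0.9600i → escape time 3
(row=0, col=3): c = -0.8720 + 0.9600i → escape time 3
(row=0, col=4): c = -0.5060 + 0.9600i → escape time 4
(row=0, col=5): c = -0.1400 + 0.9600i → escape time 5
(row=1, col=0): c = -1.9700 + 0.3433i → escape time 2
(row=1, col=1): c = -1.6040 + 0.3433i → escape time 4
(row=1, col=2): c = -1.2380 + 0.3433i → escape time 5
(row=1, col=3): c = -0.8720 + 0.3433i → escape time 5
(row=1, col=4): c = -0.5060 + 0.3433i → escape time 5
(row=1, col=5): c = -0.1400 + 0.3433i → escape time 5
(row=2, col=0): c = -1.9700 + -0.2733i → escape time 2
(row=2, col=1): c = -1.6040 + -0.2733i → escape time 4
(row=2, col=2): c = -1.2380 + -0.2733i → escape time 5
(row=2, col=3): c = -0.8720 + -0.2733i → escape time 5
(row=2, col=4): c = -0.5060 + -0.2733i → escape time 5
(row=2, col=5): c = -0.1400 + -0.2733i → escape time 5
(row=3, col=0): c = -1.9700 + -0.8900i → escape time 1
(row=3, col=1): c = -1.6040 + -0.8900i → escape time 3
(row=3, col=2): c = -1.2380 + -0.8900i → escape time 3
(row=3, col=3): c = -0.8720 + -0.8900i → escape time 3
(row=3, col=4): c = -0.5060 + -0.8900i → escape time 4
(row=3, col=5): c = -0.1400 + -0.8900i → escape time 5

Answer: 123345
245555
245555
133345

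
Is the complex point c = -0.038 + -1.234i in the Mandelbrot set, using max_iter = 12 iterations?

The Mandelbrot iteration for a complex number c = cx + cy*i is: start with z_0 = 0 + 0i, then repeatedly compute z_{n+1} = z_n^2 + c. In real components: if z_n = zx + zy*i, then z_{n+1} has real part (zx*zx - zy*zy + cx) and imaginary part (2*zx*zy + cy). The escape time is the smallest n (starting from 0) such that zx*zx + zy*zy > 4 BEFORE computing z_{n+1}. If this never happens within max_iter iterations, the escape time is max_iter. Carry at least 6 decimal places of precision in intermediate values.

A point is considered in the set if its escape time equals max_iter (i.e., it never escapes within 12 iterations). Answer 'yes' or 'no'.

z_0 = 0 + 0i, c = -0.0380 + -1.2340i
Iter 1: z = -0.0380 + -1.2340i, |z|^2 = 1.5242
Iter 2: z = -1.5593 + -1.1402i, |z|^2 = 3.7315
Iter 3: z = 1.0934 + 2.3219i, |z|^2 = 6.5867
Escaped at iteration 3

Answer: no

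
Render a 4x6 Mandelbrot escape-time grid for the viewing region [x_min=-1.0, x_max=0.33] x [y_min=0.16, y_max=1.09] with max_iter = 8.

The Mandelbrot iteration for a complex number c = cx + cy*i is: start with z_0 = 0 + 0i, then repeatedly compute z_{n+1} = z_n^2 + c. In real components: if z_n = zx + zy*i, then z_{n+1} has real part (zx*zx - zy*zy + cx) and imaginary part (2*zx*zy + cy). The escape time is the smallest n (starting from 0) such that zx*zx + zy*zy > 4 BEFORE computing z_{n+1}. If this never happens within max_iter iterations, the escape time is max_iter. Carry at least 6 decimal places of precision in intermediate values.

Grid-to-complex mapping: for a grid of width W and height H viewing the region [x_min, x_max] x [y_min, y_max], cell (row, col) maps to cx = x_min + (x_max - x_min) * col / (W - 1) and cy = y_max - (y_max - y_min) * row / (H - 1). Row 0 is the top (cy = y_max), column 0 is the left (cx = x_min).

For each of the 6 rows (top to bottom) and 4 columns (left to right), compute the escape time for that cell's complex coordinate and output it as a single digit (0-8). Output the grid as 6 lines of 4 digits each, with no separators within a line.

Answer: 3363
3484
4786
5888
8888
8888

Derivation:
(row=0, col=0): c = -1.0000 + 1.0900i → escape time 3
(row=0, col=1): c = -0.5567 + 1.0900i → escape time 3
(row=0, col=2): c = -0.1133 + 1.0900i → escape time 6
(row=0, col=3): c = 0.3300 + 1.0900i → escape time 3
(row=1, col=0): c = -1.0000 + 0.9040i → escape time 3
(row=1, col=1): c = -0.5567 + 0.9040i → escape time 4
(row=1, col=2): c = -0.1133 + 0.9040i → escape time 8
(row=1, col=3): c = 0.3300 + 0.9040i → escape time 4
(row=2, col=0): c = -1.0000 + 0.7180i → escape time 4
(row=2, col=1): c = -0.5567 + 0.7180i → escape time 7
(row=2, col=2): c = -0.1133 + 0.7180i → escape time 8
(row=2, col=3): c = 0.3300 + 0.7180i → escape time 6
(row=3, col=0): c = -1.0000 + 0.5320i → escape time 5
(row=3, col=1): c = -0.5567 + 0.5320i → escape time 8
(row=3, col=2): c = -0.1133 + 0.5320i → escape time 8
(row=3, col=3): c = 0.3300 + 0.5320i → escape time 8
(row=4, col=0): c = -1.0000 + 0.3460i → escape time 8
(row=4, col=1): c = -0.5567 + 0.3460i → escape time 8
(row=4, col=2): c = -0.1133 + 0.3460i → escape time 8
(row=4, col=3): c = 0.3300 + 0.3460i → escape time 8
(row=5, col=0): c = -1.0000 + 0.1600i → escape time 8
(row=5, col=1): c = -0.5567 + 0.1600i → escape time 8
(row=5, col=2): c = -0.1133 + 0.1600i → escape time 8
(row=5, col=3): c = 0.3300 + 0.1600i → escape time 8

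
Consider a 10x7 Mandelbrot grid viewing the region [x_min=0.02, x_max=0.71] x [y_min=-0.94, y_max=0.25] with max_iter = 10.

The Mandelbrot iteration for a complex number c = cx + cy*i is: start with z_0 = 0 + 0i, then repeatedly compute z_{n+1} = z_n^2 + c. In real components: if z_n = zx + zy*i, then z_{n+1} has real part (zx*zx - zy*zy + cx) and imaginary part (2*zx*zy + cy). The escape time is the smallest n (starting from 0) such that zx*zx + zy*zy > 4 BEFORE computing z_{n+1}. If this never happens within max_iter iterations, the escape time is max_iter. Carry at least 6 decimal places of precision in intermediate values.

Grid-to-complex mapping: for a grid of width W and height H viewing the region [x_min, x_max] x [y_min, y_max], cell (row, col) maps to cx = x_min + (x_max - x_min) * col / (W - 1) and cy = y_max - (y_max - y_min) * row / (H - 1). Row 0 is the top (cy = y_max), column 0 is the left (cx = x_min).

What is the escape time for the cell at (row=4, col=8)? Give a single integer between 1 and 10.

Answer: 3

Derivation:
z_0 = 0 + 0i, c = 0.6333 + -0.5433i
Iter 1: z = 0.6333 + -0.5433i, |z|^2 = 0.6963
Iter 2: z = 0.7392 + -1.2316i, |z|^2 = 2.0632
Iter 3: z = -0.3369 + -2.3641i, |z|^2 = 5.7027
Escaped at iteration 3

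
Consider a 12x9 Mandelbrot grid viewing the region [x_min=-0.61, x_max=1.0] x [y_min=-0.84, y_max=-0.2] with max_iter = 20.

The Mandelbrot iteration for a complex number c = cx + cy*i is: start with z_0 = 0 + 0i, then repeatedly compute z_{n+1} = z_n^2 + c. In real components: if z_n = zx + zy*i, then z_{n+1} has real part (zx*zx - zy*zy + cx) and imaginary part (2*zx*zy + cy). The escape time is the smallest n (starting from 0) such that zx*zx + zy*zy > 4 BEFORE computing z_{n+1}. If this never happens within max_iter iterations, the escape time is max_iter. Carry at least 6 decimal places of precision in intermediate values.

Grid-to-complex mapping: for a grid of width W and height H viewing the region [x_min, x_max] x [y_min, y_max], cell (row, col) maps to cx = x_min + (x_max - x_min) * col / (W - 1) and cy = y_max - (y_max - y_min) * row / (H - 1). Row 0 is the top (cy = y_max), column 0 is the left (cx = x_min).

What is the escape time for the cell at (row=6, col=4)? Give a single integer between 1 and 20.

z_0 = 0 + 0i, c = -0.0245 + -0.6800i
Iter 1: z = -0.0245 + -0.6800i, |z|^2 = 0.4630
Iter 2: z = -0.4863 + -0.6466i, |z|^2 = 0.6546
Iter 3: z = -0.2061 + -0.0510i, |z|^2 = 0.0451
Iter 4: z = 0.0153 + -0.6590i, |z|^2 = 0.4345
Iter 5: z = -0.4585 + -0.7002i, |z|^2 = 0.7006
Iter 6: z = -0.3046 + -0.0379i, |z|^2 = 0.0942
Iter 7: z = 0.0668 + -0.6569i, |z|^2 = 0.4360
Iter 8: z = -0.4517 + -0.7678i, |z|^2 = 0.7935
Iter 9: z = -0.4100 + 0.0135i, |z|^2 = 0.1683
Iter 10: z = 0.1434 + -0.6911i, |z|^2 = 0.4982
Iter 11: z = -0.4816 + -0.8782i, |z|^2 = 1.0031
Iter 12: z = -0.5638 + 0.1659i, |z|^2 = 0.3454
Iter 13: z = 0.2658 + -0.8670i, |z|^2 = 0.8224
Iter 14: z = -0.7056 + -1.1410i, |z|^2 = 1.7998
Iter 15: z = -0.8285 + 0.9302i, |z|^2 = 1.5517
Iter 16: z = -0.2034 + -2.2214i, |z|^2 = 4.9760
Escaped at iteration 16

Answer: 16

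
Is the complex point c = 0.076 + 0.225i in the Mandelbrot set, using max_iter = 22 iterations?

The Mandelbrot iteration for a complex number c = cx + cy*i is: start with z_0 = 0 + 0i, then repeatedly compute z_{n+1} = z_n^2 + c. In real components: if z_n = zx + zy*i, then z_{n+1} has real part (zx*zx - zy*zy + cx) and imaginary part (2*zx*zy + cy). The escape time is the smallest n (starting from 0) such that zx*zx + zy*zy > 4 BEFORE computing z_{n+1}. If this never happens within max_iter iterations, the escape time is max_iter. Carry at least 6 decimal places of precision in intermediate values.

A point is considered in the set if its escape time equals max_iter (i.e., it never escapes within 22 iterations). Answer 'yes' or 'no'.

z_0 = 0 + 0i, c = 0.0760 + 0.2250i
Iter 1: z = 0.0760 + 0.2250i, |z|^2 = 0.0564
Iter 2: z = 0.0312 + 0.2592i, |z|^2 = 0.0682
Iter 3: z = 0.0098 + 0.2411i, |z|^2 = 0.0582
Iter 4: z = 0.0179 + 0.2297i, |z|^2 = 0.0531
Iter 5: z = 0.0236 + 0.2332i, |z|^2 = 0.0550
Iter 6: z = 0.0222 + 0.2360i, |z|^2 = 0.0562
Iter 7: z = 0.0208 + 0.2355i, |z|^2 = 0.0559
Iter 8: z = 0.0210 + 0.2348i, |z|^2 = 0.0556
Iter 9: z = 0.0213 + 0.2349i, |z|^2 = 0.0556
Iter 10: z = 0.0213 + 0.2350i, |z|^2 = 0.0557
Iter 11: z = 0.0212 + 0.2350i, |z|^2 = 0.0557
Iter 12: z = 0.0212 + 0.2350i, |z|^2 = 0.0557
Iter 13: z = 0.0212 + 0.2350i, |z|^2 = 0.0557
Iter 14: z = 0.0212 + 0.2350i, |z|^2 = 0.0557
Iter 15: z = 0.0212 + 0.2350i, |z|^2 = 0.0557
Iter 16: z = 0.0212 + 0.2350i, |z|^2 = 0.0557
Iter 17: z = 0.0212 + 0.2350i, |z|^2 = 0.0557
Iter 18: z = 0.0212 + 0.2350i, |z|^2 = 0.0557
Iter 19: z = 0.0212 + 0.2350i, |z|^2 = 0.0557
Iter 20: z = 0.0212 + 0.2350i, |z|^2 = 0.0557
Iter 21: z = 0.0212 + 0.2350i, |z|^2 = 0.0557
Did not escape in 22 iterations → in set

Answer: yes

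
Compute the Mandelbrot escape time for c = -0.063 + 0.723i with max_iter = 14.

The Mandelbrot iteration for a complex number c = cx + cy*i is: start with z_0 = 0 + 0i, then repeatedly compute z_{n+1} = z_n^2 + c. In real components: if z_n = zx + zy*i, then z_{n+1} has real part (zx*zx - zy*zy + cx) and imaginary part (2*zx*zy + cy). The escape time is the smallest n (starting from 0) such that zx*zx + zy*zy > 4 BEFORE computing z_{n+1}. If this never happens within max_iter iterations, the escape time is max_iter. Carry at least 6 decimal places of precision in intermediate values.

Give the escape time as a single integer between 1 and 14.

Answer: 14

Derivation:
z_0 = 0 + 0i, c = -0.0630 + 0.7230i
Iter 1: z = -0.0630 + 0.7230i, |z|^2 = 0.5267
Iter 2: z = -0.5818 + 0.6319i, |z|^2 = 0.7377
Iter 3: z = -0.1239 + -0.0122i, |z|^2 = 0.0155
Iter 4: z = -0.0478 + 0.7260i, |z|^2 = 0.5294
Iter 5: z = -0.5878 + 0.6536i, |z|^2 = 0.7727
Iter 6: z = -0.1446 + -0.0454i, |z|^2 = 0.0230
Iter 7: z = -0.0441 + 0.7361i, |z|^2 = 0.5438
Iter 8: z = -0.6029 + 0.6580i, |z|^2 = 0.7965
Iter 9: z = -0.1324 + -0.0705i, |z|^2 = 0.0225
Iter 10: z = -0.0504 + 0.7417i, |z|^2 = 0.5526
Iter 11: z = -0.6105 + 0.6482i, |z|^2 = 0.7929
Iter 12: z = -0.1104 + -0.0685i, |z|^2 = 0.0169
Iter 13: z = -0.0555 + 0.7381i, |z|^2 = 0.5479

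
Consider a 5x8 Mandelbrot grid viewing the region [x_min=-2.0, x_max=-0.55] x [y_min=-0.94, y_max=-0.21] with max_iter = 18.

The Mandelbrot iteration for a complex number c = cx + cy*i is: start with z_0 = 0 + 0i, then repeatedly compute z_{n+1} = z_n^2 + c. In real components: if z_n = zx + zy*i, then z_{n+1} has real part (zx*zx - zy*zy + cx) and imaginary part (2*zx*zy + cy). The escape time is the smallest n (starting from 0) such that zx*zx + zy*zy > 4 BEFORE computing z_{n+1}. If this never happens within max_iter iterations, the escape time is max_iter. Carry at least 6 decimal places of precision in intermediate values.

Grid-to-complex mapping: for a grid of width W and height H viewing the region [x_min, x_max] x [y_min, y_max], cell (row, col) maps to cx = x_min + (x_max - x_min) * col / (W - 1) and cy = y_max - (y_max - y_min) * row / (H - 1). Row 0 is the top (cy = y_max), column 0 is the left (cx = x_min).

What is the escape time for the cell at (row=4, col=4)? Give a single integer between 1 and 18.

z_0 = 0 + 0i, c = -0.5500 + -0.6271i
Iter 1: z = -0.5500 + -0.6271i, |z|^2 = 0.6958
Iter 2: z = -0.6408 + 0.0627i, |z|^2 = 0.4146
Iter 3: z = -0.1433 + -0.7075i, |z|^2 = 0.5211
Iter 4: z = -1.0300 + -0.4244i, |z|^2 = 1.2411
Iter 5: z = 0.3309 + 0.2471i, |z|^2 = 0.1706
Iter 6: z = -0.5016 + -0.4636i, |z|^2 = 0.4665
Iter 7: z = -0.5134 + -0.1621i, |z|^2 = 0.2898
Iter 8: z = -0.3127 + -0.4607i, |z|^2 = 0.3101
Iter 9: z = -0.6645 + -0.3390i, |z|^2 = 0.5564
Iter 10: z = -0.2234 + -0.1767i, |z|^2 = 0.0811
Iter 11: z = -0.5313 + -0.5482i, |z|^2 = 0.5828
Iter 12: z = -0.5683 + -0.0446i, |z|^2 = 0.3249
Iter 13: z = -0.2291 + -0.5764i, |z|^2 = 0.3848
Iter 14: z = -0.8298 + -0.3631i, |z|^2 = 0.8204
Iter 15: z = 0.0068 + -0.0246i, |z|^2 = 0.0007
Iter 16: z = -0.5506 + -0.6275i, |z|^2 = 0.6968
Iter 17: z = -0.6406 + 0.0638i, |z|^2 = 0.4145

Answer: 18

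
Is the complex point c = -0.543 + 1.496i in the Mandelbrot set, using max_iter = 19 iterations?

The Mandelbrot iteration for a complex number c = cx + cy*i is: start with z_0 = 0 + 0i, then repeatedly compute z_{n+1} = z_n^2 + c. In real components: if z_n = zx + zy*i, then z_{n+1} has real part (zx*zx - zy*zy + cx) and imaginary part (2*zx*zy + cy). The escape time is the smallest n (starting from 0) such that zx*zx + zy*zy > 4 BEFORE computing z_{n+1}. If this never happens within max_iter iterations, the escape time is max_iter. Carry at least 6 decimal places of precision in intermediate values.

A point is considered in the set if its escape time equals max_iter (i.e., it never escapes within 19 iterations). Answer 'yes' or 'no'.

z_0 = 0 + 0i, c = -0.5430 + 1.4960i
Iter 1: z = -0.5430 + 1.4960i, |z|^2 = 2.5329
Iter 2: z = -2.4862 + -0.1287i, |z|^2 = 6.1976
Escaped at iteration 2

Answer: no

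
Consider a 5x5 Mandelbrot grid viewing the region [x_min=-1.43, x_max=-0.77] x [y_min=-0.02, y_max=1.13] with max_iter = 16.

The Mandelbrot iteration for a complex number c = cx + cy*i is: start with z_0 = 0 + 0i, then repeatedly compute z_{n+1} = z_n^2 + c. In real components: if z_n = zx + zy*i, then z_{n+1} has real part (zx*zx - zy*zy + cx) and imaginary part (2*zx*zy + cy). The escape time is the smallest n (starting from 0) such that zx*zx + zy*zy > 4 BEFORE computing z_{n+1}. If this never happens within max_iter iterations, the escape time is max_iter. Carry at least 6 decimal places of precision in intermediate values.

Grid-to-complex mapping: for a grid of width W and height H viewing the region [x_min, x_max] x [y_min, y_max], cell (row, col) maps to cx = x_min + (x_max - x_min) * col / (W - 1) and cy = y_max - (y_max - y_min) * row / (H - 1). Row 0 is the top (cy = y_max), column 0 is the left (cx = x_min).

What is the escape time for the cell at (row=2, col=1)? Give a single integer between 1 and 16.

z_0 = 0 + 0i, c = -1.2650 + 0.5550i
Iter 1: z = -1.2650 + 0.5550i, |z|^2 = 1.9082
Iter 2: z = 0.0272 + -0.8491i, |z|^2 = 0.7218
Iter 3: z = -1.9853 + 0.5088i, |z|^2 = 4.2004
Escaped at iteration 3

Answer: 3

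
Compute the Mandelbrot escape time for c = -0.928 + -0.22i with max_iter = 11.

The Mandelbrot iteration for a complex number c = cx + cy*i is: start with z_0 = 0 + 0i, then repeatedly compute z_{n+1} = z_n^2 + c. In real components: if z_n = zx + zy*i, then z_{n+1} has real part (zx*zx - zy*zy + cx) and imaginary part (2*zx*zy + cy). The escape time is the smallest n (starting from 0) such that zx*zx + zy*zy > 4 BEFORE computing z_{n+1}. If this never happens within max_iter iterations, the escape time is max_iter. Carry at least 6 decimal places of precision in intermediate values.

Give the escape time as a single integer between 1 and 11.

z_0 = 0 + 0i, c = -0.9280 + -0.2200i
Iter 1: z = -0.9280 + -0.2200i, |z|^2 = 0.9096
Iter 2: z = -0.1152 + 0.1883i, |z|^2 = 0.0487
Iter 3: z = -0.9502 + -0.2634i, |z|^2 = 0.9722
Iter 4: z = -0.0945 + 0.2806i, |z|^2 = 0.0876
Iter 5: z = -0.9978 + -0.2730i, |z|^2 = 1.0701
Iter 6: z = -0.0070 + 0.3249i, |z|^2 = 0.1056
Iter 7: z = -1.0335 + -0.2245i, |z|^2 = 1.1185
Iter 8: z = 0.0897 + 0.2441i, |z|^2 = 0.0676
Iter 9: z = -0.9796 + -0.1762i, |z|^2 = 0.9906
Iter 10: z = 0.0005 + 0.1252i, |z|^2 = 0.0157

Answer: 11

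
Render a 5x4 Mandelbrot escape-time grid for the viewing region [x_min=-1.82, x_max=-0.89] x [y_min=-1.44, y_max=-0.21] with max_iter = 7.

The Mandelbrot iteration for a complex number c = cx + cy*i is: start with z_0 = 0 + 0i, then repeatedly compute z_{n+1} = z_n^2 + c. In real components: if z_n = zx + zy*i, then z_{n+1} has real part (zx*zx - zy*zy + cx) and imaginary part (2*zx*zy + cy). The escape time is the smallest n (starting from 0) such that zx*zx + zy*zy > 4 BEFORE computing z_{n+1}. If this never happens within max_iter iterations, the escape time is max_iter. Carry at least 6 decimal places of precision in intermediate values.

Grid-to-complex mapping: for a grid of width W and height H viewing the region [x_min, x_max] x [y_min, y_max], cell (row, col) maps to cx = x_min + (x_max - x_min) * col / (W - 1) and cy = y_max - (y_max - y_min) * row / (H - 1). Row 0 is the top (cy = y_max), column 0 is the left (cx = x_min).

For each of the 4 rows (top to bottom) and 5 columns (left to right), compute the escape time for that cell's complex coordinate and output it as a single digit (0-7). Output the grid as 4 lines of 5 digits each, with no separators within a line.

Answer: 45777
33345
12333
11222

Derivation:
(row=0, col=0): c = -1.8200 + -0.2100i → escape time 4
(row=0, col=1): c = -1.5875 + -0.2100i → escape time 5
(row=0, col=2): c = -1.3550 + -0.2100i → escape time 7
(row=0, col=3): c = -1.1225 + -0.2100i → escape time 7
(row=0, col=4): c = -0.8900 + -0.2100i → escape time 7
(row=1, col=0): c = -1.8200 + -0.6200i → escape time 3
(row=1, col=1): c = -1.5875 + -0.6200i → escape time 3
(row=1, col=2): c = -1.3550 + -0.6200i → escape time 3
(row=1, col=3): c = -1.1225 + -0.6200i → escape time 4
(row=1, col=4): c = -0.8900 + -0.6200i → escape time 5
(row=2, col=0): c = -1.8200 + -1.0300i → escape time 1
(row=2, col=1): c = -1.5875 + -1.0300i → escape time 2
(row=2, col=2): c = -1.3550 + -1.0300i → escape time 3
(row=2, col=3): c = -1.1225 + -1.0300i → escape time 3
(row=2, col=4): c = -0.8900 + -1.0300i → escape time 3
(row=3, col=0): c = -1.8200 + -1.4400i → escape time 1
(row=3, col=1): c = -1.5875 + -1.4400i → escape time 1
(row=3, col=2): c = -1.3550 + -1.4400i → escape time 2
(row=3, col=3): c = -1.1225 + -1.4400i → escape time 2
(row=3, col=4): c = -0.8900 + -1.4400i → escape time 2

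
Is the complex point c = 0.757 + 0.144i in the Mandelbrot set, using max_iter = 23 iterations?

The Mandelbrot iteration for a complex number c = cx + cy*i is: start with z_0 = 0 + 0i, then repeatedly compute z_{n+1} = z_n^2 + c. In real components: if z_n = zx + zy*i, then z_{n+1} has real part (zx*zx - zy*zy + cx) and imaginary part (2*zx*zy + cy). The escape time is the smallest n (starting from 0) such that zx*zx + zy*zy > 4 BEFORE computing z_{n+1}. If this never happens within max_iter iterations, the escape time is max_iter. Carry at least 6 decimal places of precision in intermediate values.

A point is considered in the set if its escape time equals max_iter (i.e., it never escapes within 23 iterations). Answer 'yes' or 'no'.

Answer: no

Derivation:
z_0 = 0 + 0i, c = 0.7570 + 0.1440i
Iter 1: z = 0.7570 + 0.1440i, |z|^2 = 0.5938
Iter 2: z = 1.3093 + 0.3620i, |z|^2 = 1.8454
Iter 3: z = 2.3402 + 1.0920i, |z|^2 = 6.6692
Escaped at iteration 3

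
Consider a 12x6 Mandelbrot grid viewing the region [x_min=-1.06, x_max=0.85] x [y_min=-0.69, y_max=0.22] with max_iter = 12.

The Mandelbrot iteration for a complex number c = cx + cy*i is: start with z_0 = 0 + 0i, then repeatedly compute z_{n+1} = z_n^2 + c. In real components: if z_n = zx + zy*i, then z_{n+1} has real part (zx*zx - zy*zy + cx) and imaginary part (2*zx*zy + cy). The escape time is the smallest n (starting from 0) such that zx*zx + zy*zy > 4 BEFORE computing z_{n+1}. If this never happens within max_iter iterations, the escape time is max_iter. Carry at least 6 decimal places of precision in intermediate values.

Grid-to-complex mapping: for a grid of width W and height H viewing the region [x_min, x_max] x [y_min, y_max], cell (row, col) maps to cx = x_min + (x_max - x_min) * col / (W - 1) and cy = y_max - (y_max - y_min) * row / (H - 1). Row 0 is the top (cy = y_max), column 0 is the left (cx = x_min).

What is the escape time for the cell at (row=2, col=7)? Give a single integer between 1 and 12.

z_0 = 0 + 0i, c = 0.1555 + -0.1440i
Iter 1: z = 0.1555 + -0.1440i, |z|^2 = 0.0449
Iter 2: z = 0.1589 + -0.1888i, |z|^2 = 0.0609
Iter 3: z = 0.1451 + -0.2040i, |z|^2 = 0.0627
Iter 4: z = 0.1349 + -0.2032i, |z|^2 = 0.0595
Iter 5: z = 0.1324 + -0.1988i, |z|^2 = 0.0570
Iter 6: z = 0.1334 + -0.1966i, |z|^2 = 0.0565
Iter 7: z = 0.1346 + -0.1965i, |z|^2 = 0.0567
Iter 8: z = 0.1350 + -0.1969i, |z|^2 = 0.0570
Iter 9: z = 0.1349 + -0.1971i, |z|^2 = 0.0571
Iter 10: z = 0.1348 + -0.1972i, |z|^2 = 0.0571
Iter 11: z = 0.1347 + -0.1972i, |z|^2 = 0.0570

Answer: 12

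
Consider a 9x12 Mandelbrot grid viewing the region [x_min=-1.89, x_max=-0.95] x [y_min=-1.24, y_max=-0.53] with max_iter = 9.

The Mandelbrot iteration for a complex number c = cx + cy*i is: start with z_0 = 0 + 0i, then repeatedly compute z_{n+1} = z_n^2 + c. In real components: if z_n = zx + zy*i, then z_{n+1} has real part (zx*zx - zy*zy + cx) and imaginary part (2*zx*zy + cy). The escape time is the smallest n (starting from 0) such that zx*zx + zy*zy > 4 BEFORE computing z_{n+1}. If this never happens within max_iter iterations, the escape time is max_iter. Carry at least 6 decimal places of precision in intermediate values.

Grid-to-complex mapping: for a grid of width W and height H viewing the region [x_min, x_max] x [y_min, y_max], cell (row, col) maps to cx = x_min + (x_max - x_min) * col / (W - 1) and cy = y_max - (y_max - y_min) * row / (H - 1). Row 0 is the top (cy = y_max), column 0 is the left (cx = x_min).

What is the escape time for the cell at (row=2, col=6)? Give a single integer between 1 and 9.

Answer: 3

Derivation:
z_0 = 0 + 0i, c = -1.1850 + -0.6591i
Iter 1: z = -1.1850 + -0.6591i, |z|^2 = 1.8386
Iter 2: z = -0.2152 + 0.9030i, |z|^2 = 0.8616
Iter 3: z = -1.9540 + -1.0477i, |z|^2 = 4.9158
Escaped at iteration 3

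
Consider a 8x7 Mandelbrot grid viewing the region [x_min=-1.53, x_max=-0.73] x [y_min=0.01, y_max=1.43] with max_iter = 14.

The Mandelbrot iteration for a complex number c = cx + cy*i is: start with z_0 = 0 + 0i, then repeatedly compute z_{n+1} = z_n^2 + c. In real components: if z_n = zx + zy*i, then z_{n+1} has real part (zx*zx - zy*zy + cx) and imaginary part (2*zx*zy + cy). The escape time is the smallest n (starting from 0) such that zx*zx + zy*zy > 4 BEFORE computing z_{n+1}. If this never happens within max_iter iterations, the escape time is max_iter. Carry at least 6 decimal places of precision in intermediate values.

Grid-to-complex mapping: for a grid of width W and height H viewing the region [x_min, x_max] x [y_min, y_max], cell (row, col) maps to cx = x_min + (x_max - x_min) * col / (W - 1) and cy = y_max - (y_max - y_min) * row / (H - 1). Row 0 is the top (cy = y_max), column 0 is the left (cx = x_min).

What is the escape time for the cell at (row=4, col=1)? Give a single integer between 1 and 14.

Answer: 3

Derivation:
z_0 = 0 + 0i, c = -1.4157 + 0.4833i
Iter 1: z = -1.4157 + 0.4833i, |z|^2 = 2.2379
Iter 2: z = 0.3549 + -0.8852i, |z|^2 = 0.9095
Iter 3: z = -2.0733 + -0.1450i, |z|^2 = 4.3196
Escaped at iteration 3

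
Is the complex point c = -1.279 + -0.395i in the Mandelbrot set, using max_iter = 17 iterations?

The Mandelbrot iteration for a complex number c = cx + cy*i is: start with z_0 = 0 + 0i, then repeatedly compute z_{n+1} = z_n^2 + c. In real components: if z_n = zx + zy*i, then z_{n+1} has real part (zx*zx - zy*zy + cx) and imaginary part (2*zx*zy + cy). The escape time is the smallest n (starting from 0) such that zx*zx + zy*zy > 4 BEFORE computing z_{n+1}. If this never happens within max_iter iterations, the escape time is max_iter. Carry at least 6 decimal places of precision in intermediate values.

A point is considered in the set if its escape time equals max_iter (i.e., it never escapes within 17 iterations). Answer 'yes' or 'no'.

Answer: no

Derivation:
z_0 = 0 + 0i, c = -1.2790 + -0.3950i
Iter 1: z = -1.2790 + -0.3950i, |z|^2 = 1.7919
Iter 2: z = 0.2008 + 0.6154i, |z|^2 = 0.4191
Iter 3: z = -1.6174 + -0.1478i, |z|^2 = 2.6378
Iter 4: z = 1.3151 + 0.0832i, |z|^2 = 1.7365
Iter 5: z = 0.4437 + -0.1761i, |z|^2 = 0.2279
Iter 6: z = -1.1132 + -0.5513i, |z|^2 = 1.5431
Iter 7: z = -0.3437 + 0.8324i, |z|^2 = 0.8110
Iter 8: z = -1.8537 + -0.9672i, |z|^2 = 4.3719
Escaped at iteration 8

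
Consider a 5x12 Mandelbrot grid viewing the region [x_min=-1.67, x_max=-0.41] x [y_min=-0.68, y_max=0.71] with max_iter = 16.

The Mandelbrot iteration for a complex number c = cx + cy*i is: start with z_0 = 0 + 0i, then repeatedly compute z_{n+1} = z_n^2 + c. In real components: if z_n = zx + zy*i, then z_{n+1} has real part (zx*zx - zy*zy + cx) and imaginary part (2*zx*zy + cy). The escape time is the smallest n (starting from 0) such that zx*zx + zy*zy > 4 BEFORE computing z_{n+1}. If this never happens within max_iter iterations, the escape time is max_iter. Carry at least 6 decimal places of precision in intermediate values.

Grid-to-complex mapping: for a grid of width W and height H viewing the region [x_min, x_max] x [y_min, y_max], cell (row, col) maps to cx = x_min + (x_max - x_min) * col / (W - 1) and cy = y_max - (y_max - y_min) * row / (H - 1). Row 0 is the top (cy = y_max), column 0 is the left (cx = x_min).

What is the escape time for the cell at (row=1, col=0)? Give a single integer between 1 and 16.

Answer: 3

Derivation:
z_0 = 0 + 0i, c = -1.6700 + 0.5836i
Iter 1: z = -1.6700 + 0.5836i, |z|^2 = 3.1295
Iter 2: z = 0.7783 + -1.3657i, |z|^2 = 2.4709
Iter 3: z = -2.9295 + -1.5421i, |z|^2 = 10.9599
Escaped at iteration 3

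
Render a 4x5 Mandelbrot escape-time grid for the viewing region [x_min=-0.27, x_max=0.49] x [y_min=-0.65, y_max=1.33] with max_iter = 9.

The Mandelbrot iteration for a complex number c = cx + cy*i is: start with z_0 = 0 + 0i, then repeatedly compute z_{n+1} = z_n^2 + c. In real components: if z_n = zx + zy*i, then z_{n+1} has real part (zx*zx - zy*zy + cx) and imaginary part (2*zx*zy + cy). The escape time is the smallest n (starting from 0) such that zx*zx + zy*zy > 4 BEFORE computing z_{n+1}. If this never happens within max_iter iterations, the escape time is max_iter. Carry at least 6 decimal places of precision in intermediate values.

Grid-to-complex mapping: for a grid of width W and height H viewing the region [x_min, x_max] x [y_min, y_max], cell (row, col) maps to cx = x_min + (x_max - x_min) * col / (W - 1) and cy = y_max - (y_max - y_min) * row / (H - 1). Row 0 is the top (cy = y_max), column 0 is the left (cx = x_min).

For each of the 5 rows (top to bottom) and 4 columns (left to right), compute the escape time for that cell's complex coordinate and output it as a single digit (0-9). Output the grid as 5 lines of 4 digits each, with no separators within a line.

Answer: 2222
9953
9996
9995
9984

Derivation:
(row=0, col=0): c = -0.2700 + 1.3300i → escape time 2
(row=0, col=1): c = -0.0167 + 1.3300i → escape time 2
(row=0, col=2): c = 0.2367 + 1.3300i → escape time 2
(row=0, col=3): c = 0.4900 + 1.3300i → escape time 2
(row=1, col=0): c = -0.2700 + 0.8350i → escape time 9
(row=1, col=1): c = -0.0167 + 0.8350i → escape time 9
(row=1, col=2): c = 0.2367 + 0.8350i → escape time 5
(row=1, col=3): c = 0.4900 + 0.8350i → escape time 3
(row=2, col=0): c = -0.2700 + 0.3400i → escape time 9
(row=2, col=1): c = -0.0167 + 0.3400i → escape time 9
(row=2, col=2): c = 0.2367 + 0.3400i → escape time 9
(row=2, col=3): c = 0.4900 + 0.3400i → escape time 6
(row=3, col=0): c = -0.2700 + -0.1550i → escape time 9
(row=3, col=1): c = -0.0167 + -0.1550i → escape time 9
(row=3, col=2): c = 0.2367 + -0.1550i → escape time 9
(row=3, col=3): c = 0.4900 + -0.1550i → escape time 5
(row=4, col=0): c = -0.2700 + -0.6500i → escape time 9
(row=4, col=1): c = -0.0167 + -0.6500i → escape time 9
(row=4, col=2): c = 0.2367 + -0.6500i → escape time 8
(row=4, col=3): c = 0.4900 + -0.6500i → escape time 4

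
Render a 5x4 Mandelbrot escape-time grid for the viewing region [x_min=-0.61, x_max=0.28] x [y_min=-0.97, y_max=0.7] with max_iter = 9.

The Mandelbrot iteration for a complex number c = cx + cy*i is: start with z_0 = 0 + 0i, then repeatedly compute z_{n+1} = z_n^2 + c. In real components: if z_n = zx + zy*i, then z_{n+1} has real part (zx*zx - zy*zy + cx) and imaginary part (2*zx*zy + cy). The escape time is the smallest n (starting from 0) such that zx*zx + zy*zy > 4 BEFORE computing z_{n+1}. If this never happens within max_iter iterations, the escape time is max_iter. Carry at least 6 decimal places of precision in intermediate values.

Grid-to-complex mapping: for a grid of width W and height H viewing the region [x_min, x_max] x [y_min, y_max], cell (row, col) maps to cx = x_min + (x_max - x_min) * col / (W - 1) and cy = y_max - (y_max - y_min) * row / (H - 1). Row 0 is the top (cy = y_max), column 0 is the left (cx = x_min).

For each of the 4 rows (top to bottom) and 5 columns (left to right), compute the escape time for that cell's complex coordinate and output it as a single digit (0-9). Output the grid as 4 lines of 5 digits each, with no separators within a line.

Answer: 78996
99999
99999
45954

Derivation:
(row=0, col=0): c = -0.6100 + 0.7000i → escape time 7
(row=0, col=1): c = -0.3875 + 0.7000i → escape time 8
(row=0, col=2): c = -0.1650 + 0.7000i → escape time 9
(row=0, col=3): c = 0.0575 + 0.7000i → escape time 9
(row=0, col=4): c = 0.2800 + 0.7000i → escape time 6
(row=1, col=0): c = -0.6100 + 0.1433i → escape time 9
(row=1, col=1): c = -0.3875 + 0.1433i → escape time 9
(row=1, col=2): c = -0.1650 + 0.1433i → escape time 9
(row=1, col=3): c = 0.0575 + 0.1433i → escape time 9
(row=1, col=4): c = 0.2800 + 0.1433i → escape time 9
(row=2, col=0): c = -0.6100 + -0.4133i → escape time 9
(row=2, col=1): c = -0.3875 + -0.4133i → escape time 9
(row=2, col=2): c = -0.1650 + -0.4133i → escape time 9
(row=2, col=3): c = 0.0575 + -0.4133i → escape time 9
(row=2, col=4): c = 0.2800 + -0.4133i → escape time 9
(row=3, col=0): c = -0.6100 + -0.9700i → escape time 4
(row=3, col=1): c = -0.3875 + -0.9700i → escape time 5
(row=3, col=2): c = -0.1650 + -0.9700i → escape time 9
(row=3, col=3): c = 0.0575 + -0.9700i → escape time 5
(row=3, col=4): c = 0.2800 + -0.9700i → escape time 4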